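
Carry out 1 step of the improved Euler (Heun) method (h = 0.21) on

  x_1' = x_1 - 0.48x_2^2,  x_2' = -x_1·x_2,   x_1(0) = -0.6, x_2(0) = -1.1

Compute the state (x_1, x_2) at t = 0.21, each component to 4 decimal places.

Heun on (x_1,x_2): k1 = f(t_n, state_n); k2 = f(t_n + h, state_n + h·k1); state_{n+1} = state_n + (h/2)·(k1 + k2).
0.000000: (-0.600000, -1.100000)
  k1 = (-1.180800, -0.660000)
  predictor → (-0.847968, -1.238600)
  k2 = (-1.584350, -1.050293)
  → (-0.890341, -1.279581)
(x_1(0.21), x_2(0.21)) ≈ (-0.8903, -1.2796)

-0.8903, -1.2796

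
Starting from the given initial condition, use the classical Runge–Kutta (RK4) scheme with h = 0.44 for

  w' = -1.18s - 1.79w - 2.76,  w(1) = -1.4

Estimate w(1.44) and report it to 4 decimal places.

-1.9250

RK4: k1 = f(s_n, w_n); k2 = f(s_n + h/2, w_n + (h/2)·k1); k3 = f(s_n + h/2, w_n + (h/2)·k2); k4 = f(s_n + h, w_n + h·k3); w_{n+1} = w_n + (h/6)·(k1 + 2k2 + 2k3 + k4).
s=1.000000, w=-1.400000:
  k1 = f(1.000000, -1.400000) = -1.434000
  k2 = f(1.220000, -1.715480) = -1.128891
  k3 = f(1.220000, -1.648356) = -1.249043
  k4 = f(1.440000, -1.949579) = -0.969454
  w ← -1.400000 + (0.44/6)·(k1 + 2k2 + 2k3 + k4) = -1.925017
w(1.44) ≈ -1.9250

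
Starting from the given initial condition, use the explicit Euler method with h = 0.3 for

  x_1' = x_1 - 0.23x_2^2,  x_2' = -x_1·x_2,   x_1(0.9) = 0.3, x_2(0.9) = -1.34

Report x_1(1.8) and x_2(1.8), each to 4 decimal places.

Euler on (x_1,x_2): x_1_{n+1} = x_1_n + h·x_1', x_2_{n+1} = x_2_n + h·x_2'.
0.900000: (0.300000, -1.340000); f=(-0.112988, 0.402000) → (0.266104, -1.219400)
1.200000: (0.266104, -1.219400); f=(-0.075892, 0.324487) → (0.243336, -1.122054)
1.500000: (0.243336, -1.122054); f=(-0.046235, 0.273036) → (0.229466, -1.040143)
(x_1(1.8), x_2(1.8)) ≈ (0.2295, -1.0401)

0.2295, -1.0401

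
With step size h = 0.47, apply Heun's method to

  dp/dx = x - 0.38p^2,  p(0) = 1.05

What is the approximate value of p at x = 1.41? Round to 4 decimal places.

Heun: k1 = f(x_n, p_n); k2 = f(x_n + h, p_n + h·k1); p_{n+1} = p_n + (h/2)·(k1 + k2).
x=0.000000, p=1.050000:
  k1 = f(0.000000, 1.050000) = -0.418950
  k2 = f(0.470000, 0.853094) = 0.193448
  p ← 1.050000 + (0.47/2)·(-0.418950 + 0.193448) = 0.997007
x=0.470000, p=0.997007:
  k1 = f(0.470000, 0.997007) = 0.092271
  k2 = f(0.940000, 1.040375) = 0.528696
  p ← 0.997007 + (0.47/2)·(0.092271 + 0.528696) = 1.142934
x=0.940000, p=1.142934:
  k1 = f(0.940000, 1.142934) = 0.443606
  k2 = f(1.410000, 1.351429) = 0.715983
  p ← 1.142934 + (0.47/2)·(0.443606 + 0.715983) = 1.415438
p(1.41) ≈ 1.4154

1.4154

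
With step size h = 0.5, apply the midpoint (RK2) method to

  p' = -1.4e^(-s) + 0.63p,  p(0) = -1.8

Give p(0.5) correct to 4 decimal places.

Midpoint: k1 = f(s_n, p_n); k2 = f(s_n + h/2, p_n + (h/2)·k1); p_{n+1} = p_n + h·k2.
s=0.000000, p=-1.800000:
  k1 = f(0.000000, -1.800000) = -2.534000
  k2 = f(0.250000, -2.433500) = -2.623426
  p ← -1.800000 + 0.5·(-2.623426) = -3.111713
p(0.5) ≈ -3.1117

-3.1117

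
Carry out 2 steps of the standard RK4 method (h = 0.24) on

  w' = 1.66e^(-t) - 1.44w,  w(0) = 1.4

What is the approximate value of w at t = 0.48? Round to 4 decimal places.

RK4: k1 = f(t_n, w_n); k2 = f(t_n + h/2, w_n + (h/2)·k1); k3 = f(t_n + h/2, w_n + (h/2)·k2); k4 = f(t_n + h, w_n + h·k3); w_{n+1} = w_n + (h/6)·(k1 + 2k2 + 2k3 + k4).
t=0.000000, w=1.400000:
  k1 = f(0.000000, 1.400000) = -0.356000
  k2 = f(0.120000, 1.357280) = -0.482195
  k3 = f(0.120000, 1.342137) = -0.460389
  k4 = f(0.240000, 1.289507) = -0.551087
  w ← 1.400000 + (0.24/6)·(k1 + 2k2 + 2k3 + k4) = 1.288310
t=0.240000, w=1.288310:
  k1 = f(0.240000, 1.288310) = -0.549364
  k2 = f(0.360000, 1.222386) = -0.602093
  k3 = f(0.360000, 1.216059) = -0.592982
  k4 = f(0.480000, 1.145994) = -0.623051
  w ← 1.288310 + (0.24/6)·(k1 + 2k2 + 2k3 + k4) = 1.145807
w(0.48) ≈ 1.1458

1.1458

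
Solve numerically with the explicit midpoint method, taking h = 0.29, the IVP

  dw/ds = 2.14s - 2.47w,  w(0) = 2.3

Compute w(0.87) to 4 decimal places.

0.8210

Midpoint: k1 = f(s_n, w_n); k2 = f(s_n + h/2, w_n + (h/2)·k1); w_{n+1} = w_n + h·k2.
s=0.000000, w=2.300000:
  k1 = f(0.000000, 2.300000) = -5.681000
  k2 = f(0.145000, 1.476255) = -3.336050
  w ← 2.300000 + 0.29·(-3.336050) = 1.332546
s=0.290000, w=1.332546:
  k1 = f(0.290000, 1.332546) = -2.670787
  k2 = f(0.435000, 0.945281) = -1.403945
  w ← 1.332546 + 0.29·(-1.403945) = 0.925402
s=0.580000, w=0.925402:
  k1 = f(0.580000, 0.925402) = -1.044542
  k2 = f(0.725000, 0.773943) = -0.360139
  w ← 0.925402 + 0.29·(-0.360139) = 0.820961
w(0.87) ≈ 0.8210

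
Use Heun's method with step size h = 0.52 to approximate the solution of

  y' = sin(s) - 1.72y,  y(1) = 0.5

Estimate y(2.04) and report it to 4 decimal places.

Heun: k1 = f(s_n, y_n); k2 = f(s_n + h, y_n + h·k1); y_{n+1} = y_n + (h/2)·(k1 + k2).
s=1.000000, y=0.500000:
  k1 = f(1.000000, 0.500000) = -0.018529
  k2 = f(1.520000, 0.490365) = 0.155282
  y ← 0.500000 + (0.52/2)·(-0.018529 + 0.155282) = 0.535556
s=1.520000, y=0.535556:
  k1 = f(1.520000, 0.535556) = 0.077554
  k2 = f(2.040000, 0.575884) = -0.098592
  y ← 0.535556 + (0.52/2)·(0.077554 + (-0.098592)) = 0.530086
y(2.04) ≈ 0.5301

0.5301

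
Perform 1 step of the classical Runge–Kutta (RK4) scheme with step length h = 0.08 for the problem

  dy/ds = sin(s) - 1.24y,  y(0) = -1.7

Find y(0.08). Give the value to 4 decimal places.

-1.5364

RK4: k1 = f(s_n, y_n); k2 = f(s_n + h/2, y_n + (h/2)·k1); k3 = f(s_n + h/2, y_n + (h/2)·k2); k4 = f(s_n + h, y_n + h·k3); y_{n+1} = y_n + (h/6)·(k1 + 2k2 + 2k3 + k4).
s=0.000000, y=-1.700000:
  k1 = f(0.000000, -1.700000) = 2.108000
  k2 = f(0.040000, -1.615680) = 2.043433
  k3 = f(0.040000, -1.618263) = 2.046635
  k4 = f(0.080000, -1.536269) = 1.984888
  y ← -1.700000 + (0.08/6)·(k1 + 2k2 + 2k3 + k4) = -1.536360
y(0.08) ≈ -1.5364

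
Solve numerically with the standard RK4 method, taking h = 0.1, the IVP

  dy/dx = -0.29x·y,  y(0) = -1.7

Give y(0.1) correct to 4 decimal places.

-1.6975

RK4: k1 = f(x_n, y_n); k2 = f(x_n + h/2, y_n + (h/2)·k1); k3 = f(x_n + h/2, y_n + (h/2)·k2); k4 = f(x_n + h, y_n + h·k3); y_{n+1} = y_n + (h/6)·(k1 + 2k2 + 2k3 + k4).
x=0.000000, y=-1.700000:
  k1 = f(0.000000, -1.700000) = 0.000000
  k2 = f(0.050000, -1.700000) = 0.024650
  k3 = f(0.050000, -1.698767) = 0.024632
  k4 = f(0.100000, -1.697537) = 0.049229
  y ← -1.700000 + (0.1/6)·(k1 + 2k2 + 2k3 + k4) = -1.697537
y(0.1) ≈ -1.6975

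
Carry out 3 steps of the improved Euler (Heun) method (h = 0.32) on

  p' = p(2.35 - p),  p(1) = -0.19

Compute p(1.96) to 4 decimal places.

-2.9709

Heun: k1 = f(s_n, p_n); k2 = f(s_n + h, p_n + h·k1); p_{n+1} = p_n + (h/2)·(k1 + k2).
s=1.000000, p=-0.190000:
  k1 = f(1.000000, -0.190000) = -0.482600
  k2 = f(1.320000, -0.344432) = -0.928049
  p ← -0.190000 + (0.32/2)·(-0.482600 + (-0.928049)) = -0.415704
s=1.320000, p=-0.415704:
  k1 = f(1.320000, -0.415704) = -1.149714
  k2 = f(1.640000, -0.783612) = -2.455536
  p ← -0.415704 + (0.32/2)·(-1.149714 + (-2.455536)) = -0.992544
s=1.640000, p=-0.992544:
  k1 = f(1.640000, -0.992544) = -3.317621
  k2 = f(1.960000, -2.054182) = -9.046994
  p ← -0.992544 + (0.32/2)·(-3.317621 + (-9.046994)) = -2.970882
p(1.96) ≈ -2.9709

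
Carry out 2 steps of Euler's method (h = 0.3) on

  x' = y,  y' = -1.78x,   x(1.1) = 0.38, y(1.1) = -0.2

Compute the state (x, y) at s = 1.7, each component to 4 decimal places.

Euler on (x,y): x_{n+1} = x_n + h·x', y_{n+1} = y_n + h·y'.
1.100000: (0.380000, -0.200000); f=(-0.200000, -0.676400) → (0.320000, -0.402920)
1.400000: (0.320000, -0.402920); f=(-0.402920, -0.569600) → (0.199124, -0.573800)
(x(1.7), y(1.7)) ≈ (0.1991, -0.5738)

0.1991, -0.5738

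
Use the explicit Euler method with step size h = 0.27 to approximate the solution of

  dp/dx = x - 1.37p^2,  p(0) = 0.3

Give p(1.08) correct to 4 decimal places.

Euler: p_{n+1} = p_n + h·f(x_n, p_n).
x=0.000000, p=0.300000: f=-0.123300 → p ← 0.300000 + 0.27·(-0.123300) = 0.266709
x=0.270000, p=0.266709: f=0.172547 → p ← 0.266709 + 0.27·0.172547 = 0.313297
x=0.540000, p=0.313297: f=0.405528 → p ← 0.313297 + 0.27·0.405528 = 0.422789
x=0.810000, p=0.422789: f=0.565112 → p ← 0.422789 + 0.27·0.565112 = 0.575369
p(1.08) ≈ 0.5754

0.5754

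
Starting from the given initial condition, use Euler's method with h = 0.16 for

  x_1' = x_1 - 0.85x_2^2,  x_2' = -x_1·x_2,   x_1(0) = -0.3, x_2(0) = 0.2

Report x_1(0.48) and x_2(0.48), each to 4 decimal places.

-0.4892, 0.2362

Euler on (x_1,x_2): x_1_{n+1} = x_1_n + h·x_1', x_2_{n+1} = x_2_n + h·x_2'.
0.000000: (-0.300000, 0.200000); f=(-0.334000, 0.060000) → (-0.353440, 0.209600)
0.160000: (-0.353440, 0.209600); f=(-0.390782, 0.074081) → (-0.415965, 0.221453)
0.320000: (-0.415965, 0.221453); f=(-0.457650, 0.092117) → (-0.489189, 0.236192)
(x_1(0.48), x_2(0.48)) ≈ (-0.4892, 0.2362)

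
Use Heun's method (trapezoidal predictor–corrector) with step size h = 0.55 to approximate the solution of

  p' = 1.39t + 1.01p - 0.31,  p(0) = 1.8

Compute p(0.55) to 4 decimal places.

Heun: k1 = f(t_n, p_n); k2 = f(t_n + h, p_n + h·k1); p_{n+1} = p_n + (h/2)·(k1 + k2).
t=0.000000, p=1.800000:
  k1 = f(0.000000, 1.800000) = 1.508000
  k2 = f(0.550000, 2.629400) = 3.110194
  p ← 1.800000 + (0.55/2)·(1.508000 + 3.110194) = 3.070003
p(0.55) ≈ 3.0700

3.0700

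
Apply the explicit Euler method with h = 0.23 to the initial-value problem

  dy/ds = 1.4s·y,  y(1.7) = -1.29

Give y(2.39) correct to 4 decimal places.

-5.4878

Euler: y_{n+1} = y_n + h·f(s_n, y_n).
s=1.700000, y=-1.290000: f=-3.070200 → y ← -1.290000 + 0.23·(-3.070200) = -1.996146
s=1.930000, y=-1.996146: f=-5.393586 → y ← -1.996146 + 0.23·(-5.393586) = -3.236671
s=2.160000, y=-3.236671: f=-9.787693 → y ← -3.236671 + 0.23·(-9.787693) = -5.487840
y(2.39) ≈ -5.4878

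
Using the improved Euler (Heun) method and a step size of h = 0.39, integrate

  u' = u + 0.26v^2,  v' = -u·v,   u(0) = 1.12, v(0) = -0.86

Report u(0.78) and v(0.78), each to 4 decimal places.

Heun on (u,v): k1 = f(t_n, state_n); k2 = f(t_n + h, state_n + h·k1); state_{n+1} = state_n + (h/2)·(k1 + k2).
0.000000: (1.120000, -0.860000)
  k1 = (1.312296, 0.963200)
  predictor → (1.631795, -0.484352)
  k2 = (1.692791, 0.790363)
  → (1.705992, -0.518055)
0.390000: (1.705992, -0.518055)
  k1 = (1.775771, 0.883798)
  predictor → (2.398543, -0.173374)
  k2 = (2.406358, 0.415845)
  → (2.521507, -0.264625)
(u(0.78), v(0.78)) ≈ (2.5215, -0.2646)

2.5215, -0.2646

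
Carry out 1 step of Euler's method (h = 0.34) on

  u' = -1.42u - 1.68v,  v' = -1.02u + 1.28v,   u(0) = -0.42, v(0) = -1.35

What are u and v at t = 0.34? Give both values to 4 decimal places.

Euler on (u,v): u_{n+1} = u_n + h·u', v_{n+1} = v_n + h·v'.
0.000000: (-0.420000, -1.350000); f=(2.864400, -1.299600) → (0.553896, -1.791864)
(u(0.34), v(0.34)) ≈ (0.5539, -1.7919)

0.5539, -1.7919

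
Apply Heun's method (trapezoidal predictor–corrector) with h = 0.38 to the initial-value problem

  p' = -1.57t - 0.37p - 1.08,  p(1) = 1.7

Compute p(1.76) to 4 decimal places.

-0.8881

Heun: k1 = f(t_n, p_n); k2 = f(t_n + h, p_n + h·k1); p_{n+1} = p_n + (h/2)·(k1 + k2).
t=1.000000, p=1.700000:
  k1 = f(1.000000, 1.700000) = -3.279000
  k2 = f(1.380000, 0.453980) = -3.414573
  p ← 1.700000 + (0.38/2)·(-3.279000 + (-3.414573)) = 0.428221
t=1.380000, p=0.428221:
  k1 = f(1.380000, 0.428221) = -3.405042
  k2 = f(1.760000, -0.865695) = -3.522893
  p ← 0.428221 + (0.38/2)·(-3.405042 + (-3.522893)) = -0.888086
p(1.76) ≈ -0.8881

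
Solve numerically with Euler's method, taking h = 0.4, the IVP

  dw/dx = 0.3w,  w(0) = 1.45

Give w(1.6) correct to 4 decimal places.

Euler: w_{n+1} = w_n + h·f(x_n, w_n).
x=0.000000, w=1.450000: f=0.435000 → w ← 1.450000 + 0.4·0.435000 = 1.624000
x=0.400000, w=1.624000: f=0.487200 → w ← 1.624000 + 0.4·0.487200 = 1.818880
x=0.800000, w=1.818880: f=0.545664 → w ← 1.818880 + 0.4·0.545664 = 2.037146
x=1.200000, w=2.037146: f=0.611144 → w ← 2.037146 + 0.4·0.611144 = 2.281603
w(1.6) ≈ 2.2816

2.2816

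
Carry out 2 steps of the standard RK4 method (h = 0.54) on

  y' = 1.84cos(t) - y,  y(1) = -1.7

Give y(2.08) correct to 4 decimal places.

RK4: k1 = f(t_n, y_n); k2 = f(t_n + h/2, y_n + (h/2)·k1); k3 = f(t_n + h/2, y_n + (h/2)·k2); k4 = f(t_n + h, y_n + h·k3); y_{n+1} = y_n + (h/6)·(k1 + 2k2 + 2k3 + k4).
t=1.000000, y=-1.700000:
  k1 = f(1.000000, -1.700000) = 2.694156
  k2 = f(1.270000, -0.972578) = 1.517735
  k3 = f(1.270000, -1.290212) = 1.835368
  k4 = f(1.540000, -0.708901) = 0.765557
  y ← -1.700000 + (0.54/6)·(k1 + 2k2 + 2k3 + k4) = -0.785067
t=1.540000, y=-0.785067:
  k1 = f(1.540000, -0.785067) = 0.841724
  k2 = f(1.810000, -0.557802) = 0.121852
  k3 = f(1.810000, -0.752167) = 0.316218
  k4 = f(2.080000, -0.614310) = -0.282657
  y ← -0.785067 + (0.54/6)·(k1 + 2k2 + 2k3 + k4) = -0.655899
y(2.08) ≈ -0.6559

-0.6559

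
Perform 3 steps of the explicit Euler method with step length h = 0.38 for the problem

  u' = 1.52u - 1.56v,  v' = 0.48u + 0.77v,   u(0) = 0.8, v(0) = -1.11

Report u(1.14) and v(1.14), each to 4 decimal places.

Euler on (u,v): u_{n+1} = u_n + h·u', v_{n+1} = v_n + h·v'.
0.000000: (0.800000, -1.110000); f=(2.947600, -0.470700) → (1.920088, -1.288866)
0.380000: (1.920088, -1.288866); f=(4.929165, -0.070785) → (3.793171, -1.315764)
0.760000: (3.793171, -1.315764); f=(7.818211, 0.807583) → (6.764091, -1.008882)
(u(1.14), v(1.14)) ≈ (6.7641, -1.0089)

6.7641, -1.0089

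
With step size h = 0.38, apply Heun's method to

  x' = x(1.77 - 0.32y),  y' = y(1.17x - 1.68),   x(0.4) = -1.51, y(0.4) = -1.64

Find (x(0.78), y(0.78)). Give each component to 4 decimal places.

Heun on (x,y): k1 = f(t_n, state_n); k2 = f(t_n + h, state_n + h·k1); state_{n+1} = state_n + (h/2)·(k1 + k2).
0.400000: (-1.510000, -1.640000)
  k1 = (-3.465148, 5.652588)
  predictor → (-2.826756, 0.507983)
  k2 = (-4.543856, -2.533468)
  → (-3.031711, -1.047367)
(x(0.78), y(0.78)) ≈ (-3.0317, -1.0474)

-3.0317, -1.0474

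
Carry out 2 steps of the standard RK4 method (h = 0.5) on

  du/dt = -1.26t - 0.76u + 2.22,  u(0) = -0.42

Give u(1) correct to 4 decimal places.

0.8614

RK4: k1 = f(t_n, u_n); k2 = f(t_n + h/2, u_n + (h/2)·k1); k3 = f(t_n + h/2, u_n + (h/2)·k2); k4 = f(t_n + h, u_n + h·k3); u_{n+1} = u_n + (h/6)·(k1 + 2k2 + 2k3 + k4).
t=0.000000, u=-0.420000:
  k1 = f(0.000000, -0.420000) = 2.539200
  k2 = f(0.250000, 0.214800) = 1.741752
  k3 = f(0.250000, 0.015438) = 1.893267
  k4 = f(0.500000, 0.526634) = 1.189758
  u ← -0.420000 + (0.5/6)·(k1 + 2k2 + 2k3 + k4) = 0.496583
t=0.500000, u=0.496583:
  k1 = f(0.500000, 0.496583) = 1.212597
  k2 = f(0.750000, 0.799732) = 0.667203
  k3 = f(0.750000, 0.663384) = 0.770828
  k4 = f(1.000000, 0.881997) = 0.289682
  u ← 0.496583 + (0.5/6)·(k1 + 2k2 + 2k3 + k4) = 0.861445
u(1) ≈ 0.8614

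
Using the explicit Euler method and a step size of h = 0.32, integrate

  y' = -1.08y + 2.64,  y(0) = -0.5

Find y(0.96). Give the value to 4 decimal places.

1.6193

Euler: y_{n+1} = y_n + h·f(t_n, y_n).
t=0.000000, y=-0.500000: f=3.180000 → y ← -0.500000 + 0.32·3.180000 = 0.517600
t=0.320000, y=0.517600: f=2.080992 → y ← 0.517600 + 0.32·2.080992 = 1.183517
t=0.640000, y=1.183517: f=1.361801 → y ← 1.183517 + 0.32·1.361801 = 1.619294
y(0.96) ≈ 1.6193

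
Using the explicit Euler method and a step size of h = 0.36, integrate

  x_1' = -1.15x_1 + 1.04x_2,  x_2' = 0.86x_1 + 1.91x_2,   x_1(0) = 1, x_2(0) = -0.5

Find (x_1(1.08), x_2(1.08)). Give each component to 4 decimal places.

Euler on (x_1,x_2): x_1_{n+1} = x_1_n + h·x_1', x_2_{n+1} = x_2_n + h·x_2'.
0.000000: (1.000000, -0.500000); f=(-1.670000, -0.095000) → (0.398800, -0.534200)
0.360000: (0.398800, -0.534200); f=(-1.014188, -0.677354) → (0.033692, -0.778047)
0.720000: (0.033692, -0.778047); f=(-0.847916, -1.457095) → (-0.271557, -1.302602)
(x_1(1.08), x_2(1.08)) ≈ (-0.2716, -1.3026)

-0.2716, -1.3026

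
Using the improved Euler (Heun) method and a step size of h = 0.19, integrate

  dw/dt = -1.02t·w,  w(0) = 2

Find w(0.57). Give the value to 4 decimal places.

1.6940

Heun: k1 = f(t_n, w_n); k2 = f(t_n + h, w_n + h·k1); w_{n+1} = w_n + (h/2)·(k1 + k2).
t=0.000000, w=2.000000:
  k1 = f(0.000000, 2.000000) = 0.000000
  k2 = f(0.190000, 2.000000) = -0.387600
  w ← 2.000000 + (0.19/2)·(0.000000 + (-0.387600)) = 1.963178
t=0.190000, w=1.963178:
  k1 = f(0.190000, 1.963178) = -0.380464
  k2 = f(0.380000, 1.890890) = -0.732909
  w ← 1.963178 + (0.19/2)·(-0.380464 + (-0.732909)) = 1.857408
t=0.380000, w=1.857408:
  k1 = f(0.380000, 1.857408) = -0.719931
  k2 = f(0.570000, 1.720621) = -1.000369
  w ← 1.857408 + (0.19/2)·(-0.719931 + (-1.000369)) = 1.693979
w(0.57) ≈ 1.6940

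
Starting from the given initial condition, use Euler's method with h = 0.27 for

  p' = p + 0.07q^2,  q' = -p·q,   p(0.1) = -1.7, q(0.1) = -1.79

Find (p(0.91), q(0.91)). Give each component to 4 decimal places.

Euler on (p,q): p_{n+1} = p_n + h·p', q_{n+1} = q_n + h·q'.
0.100000: (-1.700000, -1.790000); f=(-1.475713, -3.043000) → (-2.098443, -2.611610)
0.370000: (-2.098443, -2.611610); f=(-1.621007, -5.480313) → (-2.536114, -4.091295)
0.640000: (-2.536114, -4.091295); f=(-1.364406, -10.375991) → (-2.904504, -6.892812)
(p(0.91), q(0.91)) ≈ (-2.9045, -6.8928)

-2.9045, -6.8928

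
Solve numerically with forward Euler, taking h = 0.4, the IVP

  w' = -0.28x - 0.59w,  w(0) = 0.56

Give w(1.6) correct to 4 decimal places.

Euler: w_{n+1} = w_n + h·f(x_n, w_n).
x=0.000000, w=0.560000: f=-0.330400 → w ← 0.560000 + 0.4·(-0.330400) = 0.427840
x=0.400000, w=0.427840: f=-0.364426 → w ← 0.427840 + 0.4·(-0.364426) = 0.282070
x=0.800000, w=0.282070: f=-0.390421 → w ← 0.282070 + 0.4·(-0.390421) = 0.125901
x=1.200000, w=0.125901: f=-0.410282 → w ← 0.125901 + 0.4·(-0.410282) = -0.038211
w(1.6) ≈ -0.0382

-0.0382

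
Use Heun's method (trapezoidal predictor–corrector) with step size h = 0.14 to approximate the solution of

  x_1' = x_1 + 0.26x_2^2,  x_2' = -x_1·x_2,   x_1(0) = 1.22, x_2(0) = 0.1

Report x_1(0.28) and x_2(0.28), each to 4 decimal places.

Heun on (x_1,x_2): k1 = f(s_n, state_n); k2 = f(s_n + h, state_n + h·k1); state_{n+1} = state_n + (h/2)·(k1 + k2).
0.000000: (1.220000, 0.100000)
  k1 = (1.222600, -0.122000)
  predictor → (1.391164, 0.082920)
  k2 = (1.392952, -0.115355)
  → (1.403089, 0.083385)
0.140000: (1.403089, 0.083385)
  k1 = (1.404896, -0.116997)
  predictor → (1.599774, 0.067006)
  k2 = (1.600941, -0.107194)
  → (1.613497, 0.067692)
(x_1(0.28), x_2(0.28)) ≈ (1.6135, 0.0677)

1.6135, 0.0677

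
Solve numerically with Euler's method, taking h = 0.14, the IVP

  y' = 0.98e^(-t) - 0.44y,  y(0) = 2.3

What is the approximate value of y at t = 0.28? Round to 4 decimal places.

2.2734

Euler: y_{n+1} = y_n + h·f(t_n, y_n).
t=0.000000, y=2.300000: f=-0.032000 → y ← 2.300000 + 0.14·(-0.032000) = 2.295520
t=0.140000, y=2.295520: f=-0.158058 → y ← 2.295520 + 0.14·(-0.158058) = 2.273392
y(0.28) ≈ 2.2734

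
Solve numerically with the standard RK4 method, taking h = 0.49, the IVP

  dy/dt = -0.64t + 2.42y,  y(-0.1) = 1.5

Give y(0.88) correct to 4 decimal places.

RK4: k1 = f(t_n, y_n); k2 = f(t_n + h/2, y_n + (h/2)·k1); k3 = f(t_n + h/2, y_n + (h/2)·k2); k4 = f(t_n + h, y_n + h·k3); y_{n+1} = y_n + (h/6)·(k1 + 2k2 + 2k3 + k4).
t=-0.100000, y=1.500000:
  k1 = f(-0.100000, 1.500000) = 3.694000
  k2 = f(0.145000, 2.405030) = 5.727373
  k3 = f(0.145000, 2.903206) = 6.932959
  k4 = f(0.390000, 4.897150) = 11.601503
  y ← 1.500000 + (0.49/6)·(k1 + 2k2 + 2k3 + k4) = 4.816987
t=0.390000, y=4.816987:
  k1 = f(0.390000, 4.816987) = 11.407508
  k2 = f(0.635000, 7.611827) = 18.014220
  k3 = f(0.635000, 9.230471) = 21.931340
  k4 = f(0.880000, 15.563343) = 37.100091
  y ← 4.816987 + (0.49/6)·(k1 + 2k2 + 2k3 + k4) = 15.302882
y(0.88) ≈ 15.3029

15.3029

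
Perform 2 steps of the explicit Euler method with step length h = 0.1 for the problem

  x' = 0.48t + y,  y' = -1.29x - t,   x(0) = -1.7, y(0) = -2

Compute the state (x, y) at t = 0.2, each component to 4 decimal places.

-2.0733, -1.5456

Euler on (x,y): x_{n+1} = x_n + h·x', y_{n+1} = y_n + h·y'.
0.000000: (-1.700000, -2.000000); f=(-2.000000, 2.193000) → (-1.900000, -1.780700)
0.100000: (-1.900000, -1.780700); f=(-1.732700, 2.351000) → (-2.073270, -1.545600)
(x(0.2), y(0.2)) ≈ (-2.0733, -1.5456)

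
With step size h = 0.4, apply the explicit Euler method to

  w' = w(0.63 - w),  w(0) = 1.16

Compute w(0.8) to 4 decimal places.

Euler: w_{n+1} = w_n + h·f(t_n, w_n).
t=0.000000, w=1.160000: f=-0.614800 → w ← 1.160000 + 0.4·(-0.614800) = 0.914080
t=0.400000, w=0.914080: f=-0.259672 → w ← 0.914080 + 0.4·(-0.259672) = 0.810211
w(0.8) ≈ 0.8102

0.8102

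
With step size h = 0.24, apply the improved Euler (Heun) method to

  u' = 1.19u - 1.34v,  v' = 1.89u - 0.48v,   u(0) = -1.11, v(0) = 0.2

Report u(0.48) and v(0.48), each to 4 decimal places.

-1.6979, -1.0325

Heun on (u,v): k1 = f(x_n, state_n); k2 = f(x_n + h, state_n + h·k1); state_{n+1} = state_n + (h/2)·(k1 + k2).
0.000000: (-1.110000, 0.200000)
  k1 = (-1.588900, -2.193900)
  predictor → (-1.491336, -0.326536)
  k2 = (-1.337132, -2.661888)
  → (-1.461124, -0.382695)
0.240000: (-1.461124, -0.382695)
  k1 = (-1.225927, -2.577831)
  predictor → (-1.755346, -1.001374)
  k2 = (-0.747021, -2.836945)
  → (-1.697878, -1.032468)
(u(0.48), v(0.48)) ≈ (-1.6979, -1.0325)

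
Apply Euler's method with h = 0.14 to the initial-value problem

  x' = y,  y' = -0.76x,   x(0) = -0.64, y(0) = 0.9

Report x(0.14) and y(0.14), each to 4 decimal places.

Euler on (x,y): x_{n+1} = x_n + h·x', y_{n+1} = y_n + h·y'.
0.000000: (-0.640000, 0.900000); f=(0.900000, 0.486400) → (-0.514000, 0.968096)
(x(0.14), y(0.14)) ≈ (-0.5140, 0.9681)

-0.5140, 0.9681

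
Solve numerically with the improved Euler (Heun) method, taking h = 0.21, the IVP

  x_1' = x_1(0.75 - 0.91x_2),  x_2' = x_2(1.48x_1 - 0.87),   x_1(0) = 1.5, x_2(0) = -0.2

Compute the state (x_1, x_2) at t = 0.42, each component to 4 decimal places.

2.2805, -0.4270

Heun on (x_1,x_2): k1 = f(t_n, state_n); k2 = f(t_n + h, state_n + h·k1); state_{n+1} = state_n + (h/2)·(k1 + k2).
0.000000: (1.500000, -0.200000)
  k1 = (1.398000, -0.270000)
  predictor → (1.793580, -0.256700)
  k2 = (1.764160, -0.458081)
  → (1.832027, -0.276448)
0.210000: (1.832027, -0.276448)
  k1 = (1.834900, -0.509052)
  predictor → (2.217356, -0.383349)
  k2 = (2.436537, -0.924519)
  → (2.280528, -0.426973)
(x_1(0.42), x_2(0.42)) ≈ (2.2805, -0.4270)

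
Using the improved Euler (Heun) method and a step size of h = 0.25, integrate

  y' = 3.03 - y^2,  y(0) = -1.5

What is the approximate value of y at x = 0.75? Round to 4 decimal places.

-0.0812

Heun: k1 = f(x_n, y_n); k2 = f(x_n + h, y_n + h·k1); y_{n+1} = y_n + (h/2)·(k1 + k2).
x=0.000000, y=-1.500000:
  k1 = f(0.000000, -1.500000) = 0.780000
  k2 = f(0.250000, -1.305000) = 1.326975
  y ← -1.500000 + (0.25/2)·(0.780000 + 1.326975) = -1.236628
x=0.250000, y=-1.236628:
  k1 = f(0.250000, -1.236628) = 1.500751
  k2 = f(0.500000, -0.861440) = 2.287920
  y ← -1.236628 + (0.25/2)·(1.500751 + 2.287920) = -0.763044
x=0.500000, y=-0.763044:
  k1 = f(0.500000, -0.763044) = 2.447764
  k2 = f(0.750000, -0.151103) = 3.007168
  y ← -0.763044 + (0.25/2)·(2.447764 + 3.007168) = -0.081178
y(0.75) ≈ -0.0812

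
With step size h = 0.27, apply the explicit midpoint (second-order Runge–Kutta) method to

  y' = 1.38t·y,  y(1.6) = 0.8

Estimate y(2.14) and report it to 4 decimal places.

2.9534

Midpoint: k1 = f(t_n, y_n); k2 = f(t_n + h/2, y_n + (h/2)·k1); y_{n+1} = y_n + h·k2.
t=1.600000, y=0.800000:
  k1 = f(1.600000, 0.800000) = 1.766400
  k2 = f(1.735000, 1.038464) = 2.486394
  y ← 0.800000 + 0.27·2.486394 = 1.471326
t=1.870000, y=1.471326:
  k1 = f(1.870000, 1.471326) = 3.796905
  k2 = f(2.005000, 1.983909) = 5.489277
  y ← 1.471326 + 0.27·5.489277 = 2.953431
y(2.14) ≈ 2.9534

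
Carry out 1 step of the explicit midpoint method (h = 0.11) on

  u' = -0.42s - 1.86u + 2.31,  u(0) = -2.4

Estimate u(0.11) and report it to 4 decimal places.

Midpoint: k1 = f(s_n, u_n); k2 = f(s_n + h/2, u_n + (h/2)·k1); u_{n+1} = u_n + h·k2.
s=0.000000, u=-2.400000:
  k1 = f(0.000000, -2.400000) = 6.774000
  k2 = f(0.055000, -2.027430) = 6.057920
  u ← -2.400000 + 0.11·6.057920 = -1.733629
u(0.11) ≈ -1.7336

-1.7336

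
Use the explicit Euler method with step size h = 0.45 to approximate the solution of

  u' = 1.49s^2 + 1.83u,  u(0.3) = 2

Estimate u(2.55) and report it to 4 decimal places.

52.7737

Euler: u_{n+1} = u_n + h·f(s_n, u_n).
s=0.300000, u=2.000000: f=3.794100 → u ← 2.000000 + 0.45·3.794100 = 3.707345
s=0.750000, u=3.707345: f=7.622566 → u ← 3.707345 + 0.45·7.622566 = 7.137500
s=1.200000, u=7.137500: f=15.207225 → u ← 7.137500 + 0.45·15.207225 = 13.980751
s=1.650000, u=13.980751: f=29.641299 → u ← 13.980751 + 0.45·29.641299 = 27.319336
s=2.100000, u=27.319336: f=56.565284 → u ← 27.319336 + 0.45·56.565284 = 52.773714
u(2.55) ≈ 52.7737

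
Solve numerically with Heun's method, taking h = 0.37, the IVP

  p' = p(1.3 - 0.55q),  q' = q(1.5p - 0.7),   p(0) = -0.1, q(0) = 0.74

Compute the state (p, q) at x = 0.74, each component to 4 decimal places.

Heun on (p,q): k1 = f(x_n, state_n); k2 = f(x_n + h, state_n + h·k1); state_{n+1} = state_n + (h/2)·(k1 + k2).
0.000000: (-0.100000, 0.740000)
  k1 = (-0.089300, -0.629000)
  predictor → (-0.133041, 0.507270)
  k2 = (-0.135835, -0.456321)
  → (-0.141650, 0.539216)
0.370000: (-0.141650, 0.539216)
  k1 = (-0.142136, -0.492021)
  predictor → (-0.194240, 0.357168)
  k2 = (-0.214355, -0.354082)
  → (-0.207601, 0.382687)
(p(0.74), q(0.74)) ≈ (-0.2076, 0.3827)

-0.2076, 0.3827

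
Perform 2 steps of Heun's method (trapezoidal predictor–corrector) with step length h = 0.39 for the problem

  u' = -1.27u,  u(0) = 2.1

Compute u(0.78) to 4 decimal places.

0.8265

Heun: k1 = f(x_n, u_n); k2 = f(x_n + h, u_n + h·k1); u_{n+1} = u_n + (h/2)·(k1 + k2).
x=0.000000, u=2.100000:
  k1 = f(0.000000, 2.100000) = -2.667000
  k2 = f(0.390000, 1.059870) = -1.346035
  u ← 2.100000 + (0.39/2)·(-2.667000 + (-1.346035)) = 1.317458
x=0.390000, u=1.317458:
  k1 = f(0.390000, 1.317458) = -1.673172
  k2 = f(0.780000, 0.664921) = -0.844450
  u ← 1.317458 + (0.39/2)·(-1.673172 + (-0.844450)) = 0.826522
u(0.78) ≈ 0.8265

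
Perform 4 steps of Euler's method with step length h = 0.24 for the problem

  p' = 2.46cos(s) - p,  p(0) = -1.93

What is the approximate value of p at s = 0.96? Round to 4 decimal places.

0.7884

Euler: p_{n+1} = p_n + h·f(s_n, p_n).
s=0.000000, p=-1.930000: f=4.390000 → p ← -1.930000 + 0.24·4.390000 = -0.876400
s=0.240000, p=-0.876400: f=3.265891 → p ← -0.876400 + 0.24·3.265891 = -0.092586
s=0.480000, p=-0.092586: f=2.274594 → p ← -0.092586 + 0.24·2.274594 = 0.453316
s=0.720000, p=0.453316: f=1.396126 → p ← 0.453316 + 0.24·1.396126 = 0.788387
p(0.96) ≈ 0.7884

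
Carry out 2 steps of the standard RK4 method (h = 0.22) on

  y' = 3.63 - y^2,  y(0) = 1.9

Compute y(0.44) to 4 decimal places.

RK4: k1 = f(t_n, y_n); k2 = f(t_n + h/2, y_n + (h/2)·k1); k3 = f(t_n + h/2, y_n + (h/2)·k2); k4 = f(t_n + h, y_n + h·k3); y_{n+1} = y_n + (h/6)·(k1 + 2k2 + 2k3 + k4).
t=0.000000, y=1.900000:
  k1 = f(0.000000, 1.900000) = 0.020000
  k2 = f(0.110000, 1.902200) = 0.011635
  k3 = f(0.110000, 1.901280) = 0.015135
  k4 = f(0.220000, 1.903330) = 0.007336
  y ← 1.900000 + (0.22/6)·(k1 + 2k2 + 2k3 + k4) = 1.902965
t=0.220000, y=1.902965:
  k1 = f(0.220000, 1.902965) = 0.008722
  k2 = f(0.330000, 1.903925) = 0.005070
  k3 = f(0.330000, 1.903523) = 0.006600
  k4 = f(0.440000, 1.904417) = 0.003194
  y ← 1.902965 + (0.22/6)·(k1 + 2k2 + 2k3 + k4) = 1.904258
y(0.44) ≈ 1.9043

1.9043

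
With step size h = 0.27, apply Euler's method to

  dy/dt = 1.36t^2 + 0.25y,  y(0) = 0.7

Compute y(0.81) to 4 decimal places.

Euler: y_{n+1} = y_n + h·f(t_n, y_n).
t=0.000000, y=0.700000: f=0.175000 → y ← 0.700000 + 0.27·0.175000 = 0.747250
t=0.270000, y=0.747250: f=0.285957 → y ← 0.747250 + 0.27·0.285957 = 0.824458
t=0.540000, y=0.824458: f=0.602691 → y ← 0.824458 + 0.27·0.602691 = 0.987185
y(0.81) ≈ 0.9872

0.9872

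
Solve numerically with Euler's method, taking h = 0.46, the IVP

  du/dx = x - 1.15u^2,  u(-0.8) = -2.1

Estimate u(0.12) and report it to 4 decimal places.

Euler: u_{n+1} = u_n + h·f(x_n, u_n).
x=-0.800000, u=-2.100000: f=-5.871500 → u ← -2.100000 + 0.46·(-5.871500) = -4.800890
x=-0.340000, u=-4.800890: f=-26.845827 → u ← -4.800890 + 0.46·(-26.845827) = -17.149970
u(0.12) ≈ -17.1500

-17.1500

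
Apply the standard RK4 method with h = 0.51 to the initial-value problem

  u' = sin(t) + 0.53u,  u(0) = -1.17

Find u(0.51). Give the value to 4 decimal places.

RK4: k1 = f(t_n, u_n); k2 = f(t_n + h/2, u_n + (h/2)·k1); k3 = f(t_n + h/2, u_n + (h/2)·k2); k4 = f(t_n + h, u_n + h·k3); u_{n+1} = u_n + (h/6)·(k1 + 2k2 + 2k3 + k4).
t=0.000000, u=-1.170000:
  k1 = f(0.000000, -1.170000) = -0.620100
  k2 = f(0.255000, -1.328125) = -0.451661
  k3 = f(0.255000, -1.285174) = -0.428897
  k4 = f(0.510000, -1.388737) = -0.247854
  u ← -1.170000 + (0.51/6)·(k1 + 2k2 + 2k3 + k4) = -1.393471
u(0.51) ≈ -1.3935

-1.3935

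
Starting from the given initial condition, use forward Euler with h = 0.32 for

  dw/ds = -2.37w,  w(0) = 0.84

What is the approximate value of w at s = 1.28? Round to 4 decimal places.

Euler: w_{n+1} = w_n + h·f(s_n, w_n).
s=0.000000, w=0.840000: f=-1.990800 → w ← 0.840000 + 0.32·(-1.990800) = 0.202944
s=0.320000, w=0.202944: f=-0.480977 → w ← 0.202944 + 0.32·(-0.480977) = 0.049031
s=0.640000, w=0.049031: f=-0.116204 → w ← 0.049031 + 0.32·(-0.116204) = 0.011846
s=0.960000, w=0.011846: f=-0.028075 → w ← 0.011846 + 0.32·(-0.028075) = 0.002862
w(1.28) ≈ 0.0029

0.0029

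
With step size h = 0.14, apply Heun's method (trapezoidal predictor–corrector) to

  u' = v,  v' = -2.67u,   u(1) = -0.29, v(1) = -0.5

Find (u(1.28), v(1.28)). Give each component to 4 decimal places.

Heun on (u,v): k1 = f(s_n, state_n); k2 = f(s_n + h, state_n + h·k1); state_{n+1} = state_n + (h/2)·(k1 + k2).
1.000000: (-0.290000, -0.500000)
  k1 = (-0.500000, 0.774300)
  predictor → (-0.360000, -0.391598)
  k2 = (-0.391598, 0.961200)
  → (-0.352412, -0.378515)
1.140000: (-0.352412, -0.378515)
  k1 = (-0.378515, 0.940940)
  predictor → (-0.405404, -0.246783)
  k2 = (-0.246783, 1.082429)
  → (-0.396183, -0.236879)
(u(1.28), v(1.28)) ≈ (-0.3962, -0.2369)

-0.3962, -0.2369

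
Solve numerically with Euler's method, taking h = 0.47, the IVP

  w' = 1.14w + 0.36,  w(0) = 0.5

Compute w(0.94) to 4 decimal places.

1.6084

Euler: w_{n+1} = w_n + h·f(x_n, w_n).
x=0.000000, w=0.500000: f=0.930000 → w ← 0.500000 + 0.47·0.930000 = 0.937100
x=0.470000, w=0.937100: f=1.428294 → w ← 0.937100 + 0.47·1.428294 = 1.608398
w(0.94) ≈ 1.6084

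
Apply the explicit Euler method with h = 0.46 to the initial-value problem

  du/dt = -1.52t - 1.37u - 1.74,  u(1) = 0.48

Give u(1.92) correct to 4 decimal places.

Euler: u_{n+1} = u_n + h·f(t_n, u_n).
t=1.000000, u=0.480000: f=-3.917600 → u ← 0.480000 + 0.46·(-3.917600) = -1.322096
t=1.460000, u=-1.322096: f=-2.147928 → u ← -1.322096 + 0.46·(-2.147928) = -2.310143
u(1.92) ≈ -2.3101

-2.3101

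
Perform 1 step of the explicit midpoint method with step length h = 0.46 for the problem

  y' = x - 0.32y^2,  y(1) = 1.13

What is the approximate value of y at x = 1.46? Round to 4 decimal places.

Midpoint: k1 = f(x_n, y_n); k2 = f(x_n + h/2, y_n + (h/2)·k1); y_{n+1} = y_n + h·k2.
x=1.000000, y=1.130000:
  k1 = f(1.000000, 1.130000) = 0.591392
  k2 = f(1.230000, 1.266020) = 0.717102
  y ← 1.130000 + 0.46·0.717102 = 1.459867
y(1.46) ≈ 1.4599

1.4599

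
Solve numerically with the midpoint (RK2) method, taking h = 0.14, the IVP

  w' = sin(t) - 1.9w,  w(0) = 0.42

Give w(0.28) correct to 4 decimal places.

0.2827

Midpoint: k1 = f(t_n, w_n); k2 = f(t_n + h/2, w_n + (h/2)·k1); w_{n+1} = w_n + h·k2.
t=0.000000, w=0.420000:
  k1 = f(0.000000, 0.420000) = -0.798000
  k2 = f(0.070000, 0.364140) = -0.621923
  w ← 0.420000 + 0.14·(-0.621923) = 0.332931
t=0.140000, w=0.332931:
  k1 = f(0.140000, 0.332931) = -0.493025
  k2 = f(0.210000, 0.298419) = -0.358536
  w ← 0.332931 + 0.14·(-0.358536) = 0.282736
w(0.28) ≈ 0.2827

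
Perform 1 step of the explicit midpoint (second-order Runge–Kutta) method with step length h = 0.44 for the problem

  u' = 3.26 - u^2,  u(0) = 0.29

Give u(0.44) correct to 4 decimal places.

1.2943

Midpoint: k1 = f(s_n, u_n); k2 = f(s_n + h/2, u_n + (h/2)·k1); u_{n+1} = u_n + h·k2.
s=0.000000, u=0.290000:
  k1 = f(0.000000, 0.290000) = 3.175900
  k2 = f(0.220000, 0.988698) = 2.282476
  u ← 0.290000 + 0.44·2.282476 = 1.294290
u(0.44) ≈ 1.2943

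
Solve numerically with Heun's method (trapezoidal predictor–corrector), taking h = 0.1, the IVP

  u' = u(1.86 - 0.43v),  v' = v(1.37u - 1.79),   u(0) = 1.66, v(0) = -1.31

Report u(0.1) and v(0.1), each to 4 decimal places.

2.1138, -1.4128

Heun on (u,v): k1 = f(t_n, state_n); k2 = f(t_n + h, state_n + h·k1); state_{n+1} = state_n + (h/2)·(k1 + k2).
0.000000: (1.660000, -1.310000)
  k1 = (4.022678, -0.634302)
  predictor → (2.062268, -1.373430)
  k2 = (5.053742, -1.421922)
  → (2.113821, -1.412811)
(u(0.1), v(0.1)) ≈ (2.1138, -1.4128)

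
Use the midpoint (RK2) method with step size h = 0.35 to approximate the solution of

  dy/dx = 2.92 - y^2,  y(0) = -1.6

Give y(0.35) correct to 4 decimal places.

Midpoint: k1 = f(x_n, y_n); k2 = f(x_n + h/2, y_n + (h/2)·k1); y_{n+1} = y_n + h·k2.
x=0.000000, y=-1.600000:
  k1 = f(0.000000, -1.600000) = 0.360000
  k2 = f(0.175000, -1.537000) = 0.557631
  y ← -1.600000 + 0.35·0.557631 = -1.404829
y(0.35) ≈ -1.4048

-1.4048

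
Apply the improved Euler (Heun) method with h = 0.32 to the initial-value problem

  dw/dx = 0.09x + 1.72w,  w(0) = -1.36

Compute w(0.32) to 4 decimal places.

Heun: k1 = f(x_n, w_n); k2 = f(x_n + h, w_n + h·k1); w_{n+1} = w_n + (h/2)·(k1 + k2).
x=0.000000, w=-1.360000:
  k1 = f(0.000000, -1.360000) = -2.339200
  k2 = f(0.320000, -2.108544) = -3.597896
  w ← -1.360000 + (0.32/2)·(-2.339200 + (-3.597896)) = -2.309935
w(0.32) ≈ -2.3099

-2.3099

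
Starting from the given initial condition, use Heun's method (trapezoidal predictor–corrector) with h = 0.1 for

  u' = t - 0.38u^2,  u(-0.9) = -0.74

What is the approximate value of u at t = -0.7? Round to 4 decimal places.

Heun: k1 = f(t_n, u_n); k2 = f(t_n + h, u_n + h·k1); u_{n+1} = u_n + (h/2)·(k1 + k2).
t=-0.900000, u=-0.740000:
  k1 = f(-0.900000, -0.740000) = -1.108088
  k2 = f(-0.800000, -0.850809) = -1.075073
  u ← -0.740000 + (0.1/2)·(-1.108088 + (-1.075073)) = -0.849158
t=-0.800000, u=-0.849158:
  k1 = f(-0.800000, -0.849158) = -1.074006
  k2 = f(-0.700000, -0.956559) = -1.047702
  u ← -0.849158 + (0.1/2)·(-1.074006 + (-1.047702)) = -0.955243
u(-0.7) ≈ -0.9552

-0.9552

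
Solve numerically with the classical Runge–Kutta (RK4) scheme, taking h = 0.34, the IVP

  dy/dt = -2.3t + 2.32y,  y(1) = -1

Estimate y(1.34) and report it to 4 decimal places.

RK4: k1 = f(t_n, y_n); k2 = f(t_n + h/2, y_n + (h/2)·k1); k3 = f(t_n + h/2, y_n + (h/2)·k2); k4 = f(t_n + h, y_n + h·k3); y_{n+1} = y_n + (h/6)·(k1 + 2k2 + 2k3 + k4).
t=1.000000, y=-1.000000:
  k1 = f(1.000000, -1.000000) = -4.620000
  k2 = f(1.170000, -1.785400) = -6.833128
  k3 = f(1.170000, -2.161632) = -7.705986
  k4 = f(1.340000, -3.620035) = -11.480482
  y ← -1.000000 + (0.34/6)·(k1 + 2k2 + 2k3 + k4) = -3.560127
y(1.34) ≈ -3.5601

-3.5601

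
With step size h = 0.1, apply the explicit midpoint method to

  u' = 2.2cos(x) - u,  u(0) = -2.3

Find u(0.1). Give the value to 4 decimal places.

Midpoint: k1 = f(x_n, u_n); k2 = f(x_n + h/2, u_n + (h/2)·k1); u_{n+1} = u_n + h·k2.
x=0.000000, u=-2.300000:
  k1 = f(0.000000, -2.300000) = 4.500000
  k2 = f(0.050000, -2.075000) = 4.272251
  u ← -2.300000 + 0.1·4.272251 = -1.872775
u(0.1) ≈ -1.8728

-1.8728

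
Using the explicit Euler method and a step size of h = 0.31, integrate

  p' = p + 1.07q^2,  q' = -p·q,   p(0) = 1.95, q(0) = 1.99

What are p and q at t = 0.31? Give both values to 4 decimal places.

3.8681, 0.7870

Euler on (p,q): p_{n+1} = p_n + h·p', q_{n+1} = q_n + h·q'.
0.000000: (1.950000, 1.990000); f=(6.187307, -3.880500) → (3.868065, 0.787045)
(p(0.31), q(0.31)) ≈ (3.8681, 0.7870)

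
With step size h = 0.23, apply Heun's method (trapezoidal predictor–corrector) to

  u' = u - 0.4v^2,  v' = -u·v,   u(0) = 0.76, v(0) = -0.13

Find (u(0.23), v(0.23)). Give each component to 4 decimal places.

Heun on (u,v): k1 = f(t_n, state_n); k2 = f(t_n + h, state_n + h·k1); state_{n+1} = state_n + (h/2)·(k1 + k2).
0.000000: (0.760000, -0.130000)
  k1 = (0.753240, 0.098800)
  predictor → (0.933245, -0.107276)
  k2 = (0.928642, 0.100115)
  → (0.953416, -0.107125)
(u(0.23), v(0.23)) ≈ (0.9534, -0.1071)

0.9534, -0.1071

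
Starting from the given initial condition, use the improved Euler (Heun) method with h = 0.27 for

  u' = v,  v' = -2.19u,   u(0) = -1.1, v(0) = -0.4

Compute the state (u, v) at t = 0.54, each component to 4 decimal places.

-0.9545, 0.9222

Heun on (u,v): k1 = f(t_n, state_n); k2 = f(t_n + h, state_n + h·k1); state_{n+1} = state_n + (h/2)·(k1 + k2).
0.000000: (-1.100000, -0.400000)
  k1 = (-0.400000, 2.409000)
  predictor → (-1.208000, 0.250430)
  k2 = (0.250430, 2.645520)
  → (-1.120192, 0.282360)
0.270000: (-1.120192, 0.282360)
  k1 = (0.282360, 2.453220)
  predictor → (-1.043955, 0.944730)
  k2 = (0.944730, 2.286261)
  → (-0.954535, 0.922190)
(u(0.54), v(0.54)) ≈ (-0.9545, 0.9222)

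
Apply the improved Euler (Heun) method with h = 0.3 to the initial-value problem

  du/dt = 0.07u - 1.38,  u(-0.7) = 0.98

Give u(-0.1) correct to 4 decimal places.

0.1765

Heun: k1 = f(t_n, u_n); k2 = f(t_n + h, u_n + h·k1); u_{n+1} = u_n + (h/2)·(k1 + k2).
t=-0.700000, u=0.980000:
  k1 = f(-0.700000, 0.980000) = -1.311400
  k2 = f(-0.400000, 0.586580) = -1.338939
  u ← 0.980000 + (0.3/2)·(-1.311400 + (-1.338939)) = 0.582449
t=-0.400000, u=0.582449:
  k1 = f(-0.400000, 0.582449) = -1.339229
  k2 = f(-0.100000, 0.180681) = -1.367352
  u ← 0.582449 + (0.3/2)·(-1.339229 + (-1.367352)) = 0.176462
u(-0.1) ≈ 0.1765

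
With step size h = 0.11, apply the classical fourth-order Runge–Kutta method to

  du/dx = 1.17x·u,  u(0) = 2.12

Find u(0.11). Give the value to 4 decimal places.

RK4: k1 = f(x_n, u_n); k2 = f(x_n + h/2, u_n + (h/2)·k1); k3 = f(x_n + h/2, u_n + (h/2)·k2); k4 = f(x_n + h, u_n + h·k3); u_{n+1} = u_n + (h/6)·(k1 + 2k2 + 2k3 + k4).
x=0.000000, u=2.120000:
  k1 = f(0.000000, 2.120000) = 0.000000
  k2 = f(0.055000, 2.120000) = 0.136422
  k3 = f(0.055000, 2.127503) = 0.136905
  k4 = f(0.110000, 2.135060) = 0.274782
  u ← 2.120000 + (0.11/6)·(k1 + 2k2 + 2k3 + k4) = 2.135060
u(0.11) ≈ 2.1351

2.1351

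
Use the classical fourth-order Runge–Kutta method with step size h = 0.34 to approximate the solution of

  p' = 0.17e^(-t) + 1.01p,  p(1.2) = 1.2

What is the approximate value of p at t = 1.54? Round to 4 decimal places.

RK4: k1 = f(t_n, p_n); k2 = f(t_n + h/2, p_n + (h/2)·k1); k3 = f(t_n + h/2, p_n + (h/2)·k2); k4 = f(t_n + h, p_n + h·k3); p_{n+1} = p_n + (h/6)·(k1 + 2k2 + 2k3 + k4).
t=1.200000, p=1.200000:
  k1 = f(1.200000, 1.200000) = 1.263203
  k2 = f(1.370000, 1.414745) = 1.472090
  k3 = f(1.370000, 1.450255) = 1.507956
  k4 = f(1.540000, 1.712705) = 1.766277
  p ← 1.200000 + (0.34/6)·(k1 + 2k2 + 2k3 + k4) = 1.709409
p(1.54) ≈ 1.7094

1.7094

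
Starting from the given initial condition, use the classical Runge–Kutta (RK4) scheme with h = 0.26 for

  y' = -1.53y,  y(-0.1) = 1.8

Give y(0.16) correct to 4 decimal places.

1.2094

RK4: k1 = f(s_n, y_n); k2 = f(s_n + h/2, y_n + (h/2)·k1); k3 = f(s_n + h/2, y_n + (h/2)·k2); k4 = f(s_n + h, y_n + h·k3); y_{n+1} = y_n + (h/6)·(k1 + 2k2 + 2k3 + k4).
s=-0.100000, y=1.800000:
  k1 = f(-0.100000, 1.800000) = -2.754000
  k2 = f(0.030000, 1.441980) = -2.206229
  k3 = f(0.030000, 1.513190) = -2.315181
  k4 = f(0.160000, 1.198053) = -1.833021
  y ← 1.800000 + (0.26/6)·(k1 + 2k2 + 2k3 + k4) = 1.209374
y(0.16) ≈ 1.2094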